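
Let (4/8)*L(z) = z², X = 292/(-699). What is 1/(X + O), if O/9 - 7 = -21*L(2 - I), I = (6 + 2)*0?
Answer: -699/1013143 ≈ -0.00068993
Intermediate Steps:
I = 0 (I = 8*0 = 0)
X = -292/699 (X = 292*(-1/699) = -292/699 ≈ -0.41774)
L(z) = 2*z²
O = -1449 (O = 63 + 9*(-42*(2 - 1*0)²) = 63 + 9*(-42*(2 + 0)²) = 63 + 9*(-42*2²) = 63 + 9*(-42*4) = 63 + 9*(-21*8) = 63 + 9*(-168) = 63 - 1512 = -1449)
1/(X + O) = 1/(-292/699 - 1449) = 1/(-1013143/699) = -699/1013143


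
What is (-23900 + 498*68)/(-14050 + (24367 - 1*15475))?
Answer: -4982/2579 ≈ -1.9318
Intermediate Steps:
(-23900 + 498*68)/(-14050 + (24367 - 1*15475)) = (-23900 + 33864)/(-14050 + (24367 - 15475)) = 9964/(-14050 + 8892) = 9964/(-5158) = 9964*(-1/5158) = -4982/2579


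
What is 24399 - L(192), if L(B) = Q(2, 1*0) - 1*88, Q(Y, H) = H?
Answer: 24487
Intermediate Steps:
L(B) = -88 (L(B) = 1*0 - 1*88 = 0 - 88 = -88)
24399 - L(192) = 24399 - 1*(-88) = 24399 + 88 = 24487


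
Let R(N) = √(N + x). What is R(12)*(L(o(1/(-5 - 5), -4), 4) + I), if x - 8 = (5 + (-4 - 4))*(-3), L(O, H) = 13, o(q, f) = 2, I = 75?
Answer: 88*√29 ≈ 473.89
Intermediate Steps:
x = 17 (x = 8 + (5 + (-4 - 4))*(-3) = 8 + (5 - 8)*(-3) = 8 - 3*(-3) = 8 + 9 = 17)
R(N) = √(17 + N) (R(N) = √(N + 17) = √(17 + N))
R(12)*(L(o(1/(-5 - 5), -4), 4) + I) = √(17 + 12)*(13 + 75) = √29*88 = 88*√29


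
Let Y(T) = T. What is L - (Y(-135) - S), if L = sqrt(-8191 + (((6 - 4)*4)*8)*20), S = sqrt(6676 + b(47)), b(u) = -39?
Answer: 135 + sqrt(6637) + I*sqrt(6911) ≈ 216.47 + 83.132*I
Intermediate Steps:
S = sqrt(6637) (S = sqrt(6676 - 39) = sqrt(6637) ≈ 81.468)
L = I*sqrt(6911) (L = sqrt(-8191 + ((2*4)*8)*20) = sqrt(-8191 + (8*8)*20) = sqrt(-8191 + 64*20) = sqrt(-8191 + 1280) = sqrt(-6911) = I*sqrt(6911) ≈ 83.132*I)
L - (Y(-135) - S) = I*sqrt(6911) - (-135 - sqrt(6637)) = I*sqrt(6911) + (135 + sqrt(6637)) = 135 + sqrt(6637) + I*sqrt(6911)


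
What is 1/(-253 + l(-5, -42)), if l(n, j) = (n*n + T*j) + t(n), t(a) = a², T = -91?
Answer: 1/3619 ≈ 0.00027632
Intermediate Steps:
l(n, j) = -91*j + 2*n² (l(n, j) = (n*n - 91*j) + n² = (n² - 91*j) + n² = -91*j + 2*n²)
1/(-253 + l(-5, -42)) = 1/(-253 + (-91*(-42) + 2*(-5)²)) = 1/(-253 + (3822 + 2*25)) = 1/(-253 + (3822 + 50)) = 1/(-253 + 3872) = 1/3619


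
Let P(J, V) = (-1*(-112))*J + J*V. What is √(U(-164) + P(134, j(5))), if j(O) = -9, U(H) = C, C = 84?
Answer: √13886 ≈ 117.84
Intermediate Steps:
U(H) = 84
P(J, V) = 112*J + J*V
√(U(-164) + P(134, j(5))) = √(84 + 134*(112 - 9)) = √(84 + 134*103) = √(84 + 13802) = √13886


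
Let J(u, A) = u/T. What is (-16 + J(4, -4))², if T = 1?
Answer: 144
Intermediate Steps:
J(u, A) = u (J(u, A) = u/1 = u*1 = u)
(-16 + J(4, -4))² = (-16 + 4)² = (-12)² = 144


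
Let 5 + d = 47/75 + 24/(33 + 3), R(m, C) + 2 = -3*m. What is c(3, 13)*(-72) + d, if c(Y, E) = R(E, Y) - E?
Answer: 291322/75 ≈ 3884.3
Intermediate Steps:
R(m, C) = -2 - 3*m
c(Y, E) = -2 - 4*E (c(Y, E) = (-2 - 3*E) - E = -2 - 4*E)
d = -278/75 (d = -5 + (47/75 + 24/(33 + 3)) = -5 + (47*(1/75) + 24/36) = -5 + (47/75 + 24*(1/36)) = -5 + (47/75 + ⅔) = -5 + 97/75 = -278/75 ≈ -3.7067)
c(3, 13)*(-72) + d = (-2 - 4*13)*(-72) - 278/75 = (-2 - 52)*(-72) - 278/75 = -54*(-72) - 278/75 = 3888 - 278/75 = 291322/75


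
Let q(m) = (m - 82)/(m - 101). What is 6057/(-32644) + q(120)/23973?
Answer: -145139173/782574612 ≈ -0.18546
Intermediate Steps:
q(m) = (-82 + m)/(-101 + m)
6057/(-32644) + q(120)/23973 = 6057/(-32644) + ((-82 + 120)/(-101 + 120))/23973 = 6057*(-1/32644) + (38/19)*(1/23973) = -6057/32644 + ((1/19)*38)*(1/23973) = -6057/32644 + 2*(1/23973) = -6057/32644 + 2/23973 = -145139173/782574612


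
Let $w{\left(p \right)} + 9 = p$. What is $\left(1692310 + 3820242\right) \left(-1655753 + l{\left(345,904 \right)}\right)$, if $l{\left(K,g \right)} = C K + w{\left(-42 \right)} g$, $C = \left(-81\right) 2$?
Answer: $-9689671740344$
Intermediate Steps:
$w{\left(p \right)} = -9 + p$
$C = -162$
$l{\left(K,g \right)} = - 162 K - 51 g$ ($l{\left(K,g \right)} = - 162 K + \left(-9 - 42\right) g = - 162 K - 51 g$)
$\left(1692310 + 3820242\right) \left(-1655753 + l{\left(345,904 \right)}\right) = \left(1692310 + 3820242\right) \left(-1655753 - 101994\right) = 5512552 \left(-1655753 - 101994\right) = 5512552 \left(-1757747\right) = -9689671740344$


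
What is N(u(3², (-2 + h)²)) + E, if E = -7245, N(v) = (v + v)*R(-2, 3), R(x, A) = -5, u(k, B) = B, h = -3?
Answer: -7495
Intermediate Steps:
N(v) = -10*v (N(v) = (v + v)*(-5) = (2*v)*(-5) = -10*v)
N(u(3², (-2 + h)²)) + E = -10*(-2 - 3)² - 7245 = -10*(-5)² - 7245 = -10*25 - 7245 = -250 - 7245 = -7495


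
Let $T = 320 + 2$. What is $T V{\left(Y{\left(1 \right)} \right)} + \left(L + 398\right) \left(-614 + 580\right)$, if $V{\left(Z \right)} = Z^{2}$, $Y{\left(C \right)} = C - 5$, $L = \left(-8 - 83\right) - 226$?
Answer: $2398$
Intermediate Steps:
$L = -317$ ($L = -91 - 226 = -317$)
$T = 322$
$Y{\left(C \right)} = -5 + C$ ($Y{\left(C \right)} = C - 5 = -5 + C$)
$T V{\left(Y{\left(1 \right)} \right)} + \left(L + 398\right) \left(-614 + 580\right) = 322 \left(-5 + 1\right)^{2} + \left(-317 + 398\right) \left(-614 + 580\right) = 322 \left(-4\right)^{2} + 81 \left(-34\right) = 322 \cdot 16 - 2754 = 5152 - 2754 = 2398$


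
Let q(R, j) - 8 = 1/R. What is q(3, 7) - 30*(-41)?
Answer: 3715/3 ≈ 1238.3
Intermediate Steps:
q(R, j) = 8 + 1/R
q(3, 7) - 30*(-41) = (8 + 1/3) - 30*(-41) = (8 + ⅓) + 1230 = 25/3 + 1230 = 3715/3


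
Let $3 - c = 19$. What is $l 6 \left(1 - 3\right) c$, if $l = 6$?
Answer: $1152$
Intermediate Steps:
$c = -16$ ($c = 3 - 19 = -16$)
$l 6 \left(1 - 3\right) c = 6 \cdot 6 \left(1 - 3\right) \left(-16\right) = 6 \cdot 6 \left(-2\right) \left(-16\right) = 6 \left(-12\right) \left(-16\right) = \left(-72\right) \left(-16\right) = 1152$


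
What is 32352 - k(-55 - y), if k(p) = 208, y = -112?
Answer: 32144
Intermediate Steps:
32352 - k(-55 - y) = 32352 - 1*208 = 32352 - 208 = 32144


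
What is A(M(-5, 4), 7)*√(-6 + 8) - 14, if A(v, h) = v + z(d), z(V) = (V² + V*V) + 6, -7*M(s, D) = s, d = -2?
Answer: -14 + 103*√2/7 ≈ 6.8091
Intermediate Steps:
M(s, D) = -s/7
z(V) = 6 + 2*V² (z(V) = (V² + V²) + 6 = 2*V² + 6 = 6 + 2*V²)
A(v, h) = 14 + v (A(v, h) = v + (6 + 2*(-2)²) = v + (6 + 2*4) = v + (6 + 8) = v + 14 = 14 + v)
A(M(-5, 4), 7)*√(-6 + 8) - 14 = (14 - ⅐*(-5))*√(-6 + 8) - 14 = (14 + 5/7)*√2 - 14 = 103*√2/7 - 14 = -14 + 103*√2/7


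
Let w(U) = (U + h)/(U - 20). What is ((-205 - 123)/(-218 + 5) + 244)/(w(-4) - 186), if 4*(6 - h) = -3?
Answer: -1673600/1268557 ≈ -1.3193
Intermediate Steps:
h = 27/4 (h = 6 - 1/4*(-3) = 6 + 3/4 = 27/4 ≈ 6.7500)
w(U) = (27/4 + U)/(-20 + U) (w(U) = (U + 27/4)/(U - 20) = (27/4 + U)/(-20 + U))
((-205 - 123)/(-218 + 5) + 244)/(w(-4) - 186) = ((-205 - 123)/(-218 + 5) + 244)/((27/4 - 4)/(-20 - 4) - 186) = (-328/(-213) + 244)/((11/4)/(-24) - 186) = (-328*(-1/213) + 244)/(-1/24*11/4 - 186) = (328/213 + 244)/(-11/96 - 186) = 52300/(213*(-17867/96)) = (52300/213)*(-96/17867) = -1673600/1268557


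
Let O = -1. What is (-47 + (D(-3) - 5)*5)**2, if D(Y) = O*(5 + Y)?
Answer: 6724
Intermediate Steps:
D(Y) = -5 - Y (D(Y) = -(5 + Y) = -5 - Y)
(-47 + (D(-3) - 5)*5)**2 = (-47 + ((-5 - 1*(-3)) - 5)*5)**2 = (-47 + ((-5 + 3) - 5)*5)**2 = (-47 + (-2 - 5)*5)**2 = (-47 - 7*5)**2 = (-47 - 35)**2 = (-82)**2 = 6724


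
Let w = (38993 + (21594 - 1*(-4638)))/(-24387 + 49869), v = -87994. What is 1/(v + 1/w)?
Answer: -65225/5739383168 ≈ -1.1364e-5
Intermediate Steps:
w = 65225/25482 (w = (38993 + (21594 + 4638))/25482 = (38993 + 26232)*(1/25482) = 65225*(1/25482) = 65225/25482 ≈ 2.5597)
1/(v + 1/w) = 1/(-87994 + 1/(65225/25482)) = 1/(-87994 + 25482/65225) = 1/(-5739383168/65225) = -65225/5739383168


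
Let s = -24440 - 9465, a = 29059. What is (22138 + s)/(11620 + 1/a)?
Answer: -341937253/337665581 ≈ -1.0126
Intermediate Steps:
s = -33905
(22138 + s)/(11620 + 1/a) = (22138 - 33905)/(11620 + 1/29059) = -11767/(11620 + 1/29059) = -11767/337665581/29059 = -11767*29059/337665581 = -341937253/337665581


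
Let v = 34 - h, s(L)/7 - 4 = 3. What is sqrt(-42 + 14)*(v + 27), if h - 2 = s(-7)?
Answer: 20*I*sqrt(7) ≈ 52.915*I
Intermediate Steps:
s(L) = 49 (s(L) = 28 + 7*3 = 28 + 21 = 49)
h = 51 (h = 2 + 49 = 51)
v = -17 (v = 34 - 1*51 = 34 - 51 = -17)
sqrt(-42 + 14)*(v + 27) = sqrt(-42 + 14)*(-17 + 27) = sqrt(-28)*10 = (2*I*sqrt(7))*10 = 20*I*sqrt(7)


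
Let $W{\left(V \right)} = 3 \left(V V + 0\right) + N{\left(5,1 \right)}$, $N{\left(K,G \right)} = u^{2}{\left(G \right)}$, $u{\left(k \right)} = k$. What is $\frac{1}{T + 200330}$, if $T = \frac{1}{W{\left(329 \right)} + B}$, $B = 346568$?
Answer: $\frac{671292}{134479926361} \approx 4.9918 \cdot 10^{-6}$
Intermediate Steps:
$N{\left(K,G \right)} = G^{2}$
$W{\left(V \right)} = 1 + 3 V^{2}$ ($W{\left(V \right)} = 3 \left(V V + 0\right) + 1^{2} = 3 \left(V^{2} + 0\right) + 1 = 3 V^{2} + 1 = 1 + 3 V^{2}$)
$T = \frac{1}{671292}$ ($T = \frac{1}{\left(1 + 3 \cdot 329^{2}\right) + 346568} = \frac{1}{\left(1 + 3 \cdot 108241\right) + 346568} = \frac{1}{\left(1 + 324723\right) + 346568} = \frac{1}{324724 + 346568} = \frac{1}{671292} \approx 1.4897 \cdot 10^{-6}$)
$\frac{1}{T + 200330} = \frac{1}{\frac{1}{671292} + 200330} = \frac{1}{\frac{134479926361}{671292}} = \frac{671292}{134479926361}$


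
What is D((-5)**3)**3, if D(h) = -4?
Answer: -64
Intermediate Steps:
D((-5)**3)**3 = (-4)**3 = -64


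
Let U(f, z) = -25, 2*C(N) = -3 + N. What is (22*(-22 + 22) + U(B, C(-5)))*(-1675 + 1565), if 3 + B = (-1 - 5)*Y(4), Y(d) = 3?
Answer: 2750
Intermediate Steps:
C(N) = -3/2 + N/2 (C(N) = (-3 + N)/2 = -3/2 + N/2)
B = -21 (B = -3 + (-1 - 5)*3 = -3 - 6*3 = -3 - 18 = -21)
(22*(-22 + 22) + U(B, C(-5)))*(-1675 + 1565) = (22*(-22 + 22) - 25)*(-1675 + 1565) = (22*0 - 25)*(-110) = (0 - 25)*(-110) = -25*(-110) = 2750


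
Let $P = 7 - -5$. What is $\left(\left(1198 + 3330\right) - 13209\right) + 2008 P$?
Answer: $15415$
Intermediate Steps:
$P = 12$ ($P = 7 + 5 = 12$)
$\left(\left(1198 + 3330\right) - 13209\right) + 2008 P = \left(\left(1198 + 3330\right) - 13209\right) + 2008 \cdot 12 = \left(4528 - 13209\right) + 24096 = -8681 + 24096 = 15415$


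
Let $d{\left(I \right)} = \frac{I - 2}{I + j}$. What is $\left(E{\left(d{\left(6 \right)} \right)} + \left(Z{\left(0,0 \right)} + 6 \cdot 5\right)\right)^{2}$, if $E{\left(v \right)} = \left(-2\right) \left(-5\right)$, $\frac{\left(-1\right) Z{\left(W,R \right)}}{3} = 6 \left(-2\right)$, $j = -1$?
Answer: $5776$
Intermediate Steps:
$Z{\left(W,R \right)} = 36$ ($Z{\left(W,R \right)} = - 3 \cdot 6 \left(-2\right) = \left(-3\right) \left(-12\right) = 36$)
$d{\left(I \right)} = \frac{-2 + I}{-1 + I}$ ($d{\left(I \right)} = \frac{I - 2}{I - 1} = \frac{-2 + I}{-1 + I}$)
$E{\left(v \right)} = 10$
$\left(E{\left(d{\left(6 \right)} \right)} + \left(Z{\left(0,0 \right)} + 6 \cdot 5\right)\right)^{2} = \left(10 + \left(36 + 6 \cdot 5\right)\right)^{2} = \left(10 + \left(36 + 30\right)\right)^{2} = \left(10 + 66\right)^{2} = 76^{2} = 5776$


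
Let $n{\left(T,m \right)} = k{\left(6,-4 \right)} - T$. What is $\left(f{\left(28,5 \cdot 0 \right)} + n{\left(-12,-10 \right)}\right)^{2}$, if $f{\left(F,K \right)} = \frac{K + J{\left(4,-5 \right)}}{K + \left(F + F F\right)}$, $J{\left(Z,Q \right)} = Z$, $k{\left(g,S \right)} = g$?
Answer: $\frac{13359025}{41209} \approx 324.18$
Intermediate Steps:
$n{\left(T,m \right)} = 6 - T$
$f{\left(F,K \right)} = \frac{4 + K}{F + K + F^{2}}$ ($f{\left(F,K \right)} = \frac{K + 4}{K + \left(F + F F\right)} = \frac{4 + K}{K + \left(F + F^{2}\right)} = \frac{4 + K}{F + K + F^{2}}$)
$\left(f{\left(28,5 \cdot 0 \right)} + n{\left(-12,-10 \right)}\right)^{2} = \left(\frac{4 + 5 \cdot 0}{28 + 5 \cdot 0 + 28^{2}} + \left(6 - -12\right)\right)^{2} = \left(\frac{4 + 0}{28 + 0 + 784} + \left(6 + 12\right)\right)^{2} = \left(\frac{1}{812} \cdot 4 + 18\right)^{2} = \left(\frac{1}{203} + 18\right)^{2} = \left(\frac{3655}{203}\right)^{2} = \frac{13359025}{41209}$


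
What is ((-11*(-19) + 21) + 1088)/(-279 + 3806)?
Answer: 1318/3527 ≈ 0.37369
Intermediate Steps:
((-11*(-19) + 21) + 1088)/(-279 + 3806) = ((209 + 21) + 1088)/3527 = (230 + 1088)*(1/3527) = 1318*(1/3527) = 1318/3527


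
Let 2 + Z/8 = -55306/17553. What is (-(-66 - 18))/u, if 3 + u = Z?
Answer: -1474452/775955 ≈ -1.9002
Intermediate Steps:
Z = -723296/17553 (Z = -16 + 8*(-55306/17553) = -16 - 442448/17553 = -723296/17553 ≈ -41.206)
u = -775955/17553 (u = -3 - 723296/17553 = -775955/17553 ≈ -44.206)
(-(-66 - 18))/u = (-(-66 - 18))/(-775955/17553) = -1*(-84)*(-17553/775955) = 84*(-17553/775955) = -1474452/775955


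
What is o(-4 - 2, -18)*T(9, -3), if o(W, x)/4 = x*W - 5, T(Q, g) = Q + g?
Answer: 2472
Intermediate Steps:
o(W, x) = -20 + 4*W*x (o(W, x) = 4*(x*W - 5) = 4*(W*x - 5) = 4*(-5 + W*x) = -20 + 4*W*x)
o(-4 - 2, -18)*T(9, -3) = (-20 + 4*(-4 - 2)*(-18))*(9 - 3) = (-20 + 4*(-6)*(-18))*6 = (-20 + 432)*6 = 412*6 = 2472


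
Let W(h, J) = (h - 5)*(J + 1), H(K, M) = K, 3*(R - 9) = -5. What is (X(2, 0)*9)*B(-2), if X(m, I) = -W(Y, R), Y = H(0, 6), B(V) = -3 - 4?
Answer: -2625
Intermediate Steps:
R = 22/3 (R = 9 + (⅓)*(-5) = 9 - 5/3 = 22/3 ≈ 7.3333)
B(V) = -7
Y = 0
W(h, J) = (1 + J)*(-5 + h) (W(h, J) = (-5 + h)*(1 + J) = (1 + J)*(-5 + h))
X(m, I) = 125/3 (X(m, I) = -(-5 + 0 - 5*22/3 + (22/3)*0) = -(-5 + 0 - 110/3 + 0) = -1*(-125/3) = 125/3)
(X(2, 0)*9)*B(-2) = ((125/3)*9)*(-7) = 375*(-7) = -2625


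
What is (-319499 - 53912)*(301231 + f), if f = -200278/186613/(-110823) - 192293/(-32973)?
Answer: -8522812397842285596642002/75768336125503 ≈ -1.1249e+11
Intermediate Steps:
f = 441868948915189/75768336125503 (f = -200278*1/186613*(-1/110823) - 192293*(-1/32973) = -200278/186613*(-1/110823) + 192293/32973 = 200278/20681012499 + 192293/32973 = 441868948915189/75768336125503 ≈ 5.8318)
(-319499 - 53912)*(301231 + f) = (-319499 - 53912)*(301231 + 441868948915189/75768336125503) = -373411*22824213528370309382/75768336125503 = -8522812397842285596642002/75768336125503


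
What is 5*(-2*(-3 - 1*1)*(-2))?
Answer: -80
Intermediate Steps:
5*(-2*(-3 - 1*1)*(-2)) = 5*(-2*(-3 - 1)*(-2)) = 5*(-2*(-4)*(-2)) = 5*(8*(-2)) = 5*(-16) = -80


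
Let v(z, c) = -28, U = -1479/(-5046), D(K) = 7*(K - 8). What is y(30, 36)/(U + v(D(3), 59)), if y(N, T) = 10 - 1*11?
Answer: 58/1607 ≈ 0.036092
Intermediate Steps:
D(K) = -56 + 7*K (D(K) = 7*(-8 + K) = -56 + 7*K)
U = 17/58 (U = -1479*(-1/5046) = 17/58 ≈ 0.29310)
y(N, T) = -1 (y(N, T) = 10 - 11 = -1)
y(30, 36)/(U + v(D(3), 59)) = -1/(17/58 - 28) = -1/(-1607/58) = -58/1607*(-1) = 58/1607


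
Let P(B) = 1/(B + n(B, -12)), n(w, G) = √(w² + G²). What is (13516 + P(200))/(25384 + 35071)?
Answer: 243263/1088190 + √2509/2176380 ≈ 0.22357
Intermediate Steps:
n(w, G) = √(G² + w²)
P(B) = 1/(B + √(144 + B²)) (P(B) = 1/(B + √((-12)² + B²)) = 1/(B + √(144 + B²)))
(13516 + P(200))/(25384 + 35071) = (13516 + 1/(200 + √(144 + 200²)))/(25384 + 35071) = (13516 + 1/(200 + √(144 + 40000)))/60455 = (13516 + 1/(200 + √40144))*(1/60455) = (13516 + 1/(200 + 4*√2509))*(1/60455) = 13516/60455 + 1/(60455*(200 + 4*√2509))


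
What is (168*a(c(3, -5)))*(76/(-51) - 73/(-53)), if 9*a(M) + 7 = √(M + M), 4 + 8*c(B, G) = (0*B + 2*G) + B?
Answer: 119560/8109 - 8540*I*√11/8109 ≈ 14.744 - 3.4929*I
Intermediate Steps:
c(B, G) = -½ + G/4 + B/8 (c(B, G) = -½ + ((0*B + 2*G) + B)/8 = -½ + ((0 + 2*G) + B)/8 = -½ + (2*G + B)/8 = -½ + (B + 2*G)/8 = -½ + (G/4 + B/8) = -½ + G/4 + B/8)
a(M) = -7/9 + √2*√M/9 (a(M) = -7/9 + √(M + M)/9 = -7/9 + √(2*M)/9 = -7/9 + (√2*√M)/9 = -7/9 + √2*√M/9)
(168*a(c(3, -5)))*(76/(-51) - 73/(-53)) = (168*(-7/9 + √2*√(-½ + (¼)*(-5) + (⅛)*3)/9))*(76/(-51) - 73/(-53)) = (168*(-7/9 + √2*√(-½ - 5/4 + 3/8)/9))*(76*(-1/51) - 73*(-1/53)) = (168*(-7/9 + √2*√(-11/8)/9))*(-76/51 + 73/53) = (168*(-7/9 + √2*(I*√22/4)/9))*(-305/2703) = (168*(-7/9 + I*√11/18))*(-305/2703) = (-392/3 + 28*I*√11/3)*(-305/2703) = 119560/8109 - 8540*I*√11/8109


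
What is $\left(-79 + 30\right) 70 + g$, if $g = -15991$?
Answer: $-19421$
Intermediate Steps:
$\left(-79 + 30\right) 70 + g = \left(-79 + 30\right) 70 - 15991 = \left(-49\right) 70 - 15991 = -3430 - 15991 = -19421$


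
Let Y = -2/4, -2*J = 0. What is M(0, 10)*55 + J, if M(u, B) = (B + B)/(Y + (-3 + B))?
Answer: 2200/13 ≈ 169.23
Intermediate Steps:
J = 0 (J = -½*0 = 0)
Y = -½ (Y = -2*¼ = -½ ≈ -0.50000)
M(u, B) = 2*B/(-7/2 + B) (M(u, B) = (B + B)/(-½ + (-3 + B)) = (2*B)/(-7/2 + B) = 2*B/(-7/2 + B))
M(0, 10)*55 + J = (4*10/(-7 + 2*10))*55 + 0 = (4*10/(-7 + 20))*55 + 0 = (4*10/13)*55 + 0 = (4*10*(1/13))*55 + 0 = (40/13)*55 + 0 = 2200/13 + 0 = 2200/13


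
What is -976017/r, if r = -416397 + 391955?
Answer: 976017/24442 ≈ 39.932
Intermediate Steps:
r = -24442
-976017/r = -976017/(-24442) = -976017*(-1/24442) = 976017/24442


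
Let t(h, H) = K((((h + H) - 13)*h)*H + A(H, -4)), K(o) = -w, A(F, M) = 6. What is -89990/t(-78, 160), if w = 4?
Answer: 44995/2 ≈ 22498.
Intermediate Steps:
K(o) = -4 (K(o) = -1*4 = -4)
t(h, H) = -4
-89990/t(-78, 160) = -89990/(-4) = -89990*(-1/4) = 44995/2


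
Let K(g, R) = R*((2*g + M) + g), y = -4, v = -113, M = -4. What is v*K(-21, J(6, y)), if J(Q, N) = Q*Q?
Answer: 272556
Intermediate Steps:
J(Q, N) = Q²
K(g, R) = R*(-4 + 3*g) (K(g, R) = R*((2*g - 4) + g) = R*((-4 + 2*g) + g) = R*(-4 + 3*g))
v*K(-21, J(6, y)) = -113*6²*(-4 + 3*(-21)) = -4068*(-4 - 63) = -4068*(-67) = -113*(-2412) = 272556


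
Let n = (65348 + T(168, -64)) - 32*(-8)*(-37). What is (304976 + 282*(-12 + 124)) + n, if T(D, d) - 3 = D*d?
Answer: 381687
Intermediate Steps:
T(D, d) = 3 + D*d
n = 45127 (n = (65348 + (3 + 168*(-64))) - 32*(-8)*(-37) = (65348 + (3 - 10752)) + 256*(-37) = (65348 - 10749) - 9472 = 54599 - 9472 = 45127)
(304976 + 282*(-12 + 124)) + n = (304976 + 282*(-12 + 124)) + 45127 = (304976 + 282*112) + 45127 = (304976 + 31584) + 45127 = 336560 + 45127 = 381687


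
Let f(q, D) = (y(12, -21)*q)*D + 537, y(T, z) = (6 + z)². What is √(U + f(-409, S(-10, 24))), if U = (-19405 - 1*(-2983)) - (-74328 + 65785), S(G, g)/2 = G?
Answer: 19*√5078 ≈ 1353.9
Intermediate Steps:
S(G, g) = 2*G
f(q, D) = 537 + 225*D*q (f(q, D) = ((6 - 21)²*q)*D + 537 = ((-15)²*q)*D + 537 = (225*q)*D + 537 = 225*D*q + 537 = 537 + 225*D*q)
U = -7879 (U = (-19405 + 2983) - 1*(-8543) = -16422 + 8543 = -7879)
√(U + f(-409, S(-10, 24))) = √(-7879 + (537 + 225*(2*(-10))*(-409))) = √(-7879 + (537 + 225*(-20)*(-409))) = √(-7879 + (537 + 1840500)) = √(-7879 + 1841037) = √1833158 = 19*√5078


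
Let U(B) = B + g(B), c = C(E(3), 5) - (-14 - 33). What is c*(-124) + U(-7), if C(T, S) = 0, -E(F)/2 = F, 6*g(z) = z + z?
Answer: -17512/3 ≈ -5837.3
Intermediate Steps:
g(z) = z/3 (g(z) = (z + z)/6 = (2*z)/6 = z/3)
E(F) = -2*F
c = 47 (c = 0 - (-14 - 33) = 0 - 1*(-47) = 0 + 47 = 47)
U(B) = 4*B/3 (U(B) = B + B/3 = 4*B/3)
c*(-124) + U(-7) = 47*(-124) + (4/3)*(-7) = -5828 - 28/3 = -17512/3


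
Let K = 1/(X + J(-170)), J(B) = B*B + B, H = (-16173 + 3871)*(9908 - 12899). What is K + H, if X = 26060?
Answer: 2016013500781/54790 ≈ 3.6795e+7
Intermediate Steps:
H = 36795282 (H = -12302*(-2991) = 36795282)
J(B) = B + B² (J(B) = B² + B = B + B²)
K = 1/54790 (K = 1/(26060 - 170*(1 - 170)) = 1/(26060 - 170*(-169)) = 1/(26060 + 28730) = 1/54790 ≈ 1.8252e-5)
K + H = 1/54790 + 36795282 = 2016013500781/54790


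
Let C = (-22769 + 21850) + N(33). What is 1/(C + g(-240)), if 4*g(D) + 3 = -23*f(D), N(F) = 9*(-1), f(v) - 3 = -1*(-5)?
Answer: -4/3899 ≈ -0.0010259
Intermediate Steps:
f(v) = 8 (f(v) = 3 - 1*(-5) = 3 + 5 = 8)
N(F) = -9
g(D) = -187/4 (g(D) = -¾ + (-23*8)/4 = -¾ + (¼)*(-184) = -¾ - 46 = -187/4)
C = -928 (C = (-22769 + 21850) - 9 = -919 - 9 = -928)
1/(C + g(-240)) = 1/(-928 - 187/4) = 1/(-3899/4) = -4/3899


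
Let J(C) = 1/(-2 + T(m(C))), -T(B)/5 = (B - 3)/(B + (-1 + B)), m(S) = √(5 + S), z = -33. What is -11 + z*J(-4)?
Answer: -121/8 ≈ -15.125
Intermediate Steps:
T(B) = -5*(-3 + B)/(-1 + 2*B) (T(B) = -5*(B - 3)/(B + (-1 + B)) = -5*(-3 + B)/(-1 + 2*B))
J(C) = 1/(-2 + 5*(3 - √(5 + C))/(-1 + 2*√(5 + C)))
-11 + z*J(-4) = -11 - 33*(1 - 2*√(5 - 4))/(-17 + 9*√(5 - 4)) = -11 - 33*(1 - 2*√1)/(-17 + 9*√1) = -11 - 33*(1 - 2*1)/(-17 + 9*1) = -11 - 33*(1 - 2)/(-17 + 9) = -11 - 33*(-1)/(-8) = -11 - (-33)*(-1)/8 = -11 - 33*⅛ = -11 - 33/8 = -121/8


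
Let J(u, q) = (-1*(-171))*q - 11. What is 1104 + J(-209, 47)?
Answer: 9130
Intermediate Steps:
J(u, q) = -11 + 171*q (J(u, q) = 171*q - 11 = -11 + 171*q)
1104 + J(-209, 47) = 1104 + (-11 + 171*47) = 1104 + (-11 + 8037) = 1104 + 8026 = 9130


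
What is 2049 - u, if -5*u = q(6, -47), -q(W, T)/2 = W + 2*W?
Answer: 10209/5 ≈ 2041.8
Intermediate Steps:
q(W, T) = -6*W (q(W, T) = -2*(W + 2*W) = -6*W)
u = 36/5 (u = -(-6)*6/5 = -1/5*(-36) = 36/5 ≈ 7.2000)
2049 - u = 2049 - 1*36/5 = 2049 - 36/5 = 10209/5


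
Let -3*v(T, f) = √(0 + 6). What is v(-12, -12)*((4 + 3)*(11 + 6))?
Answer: -119*√6/3 ≈ -97.163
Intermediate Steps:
v(T, f) = -√6/3 (v(T, f) = -√(0 + 6)/3 = -√6/3)
v(-12, -12)*((4 + 3)*(11 + 6)) = (-√6/3)*((4 + 3)*(11 + 6)) = (-√6/3)*(7*17) = -√6/3*119 = -119*√6/3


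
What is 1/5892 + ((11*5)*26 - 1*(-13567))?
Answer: 88362325/5892 ≈ 14997.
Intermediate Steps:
1/5892 + ((11*5)*26 - 1*(-13567)) = 1/5892 + (55*26 + 13567) = 1/5892 + (1430 + 13567) = 1/5892 + 14997 = 88362325/5892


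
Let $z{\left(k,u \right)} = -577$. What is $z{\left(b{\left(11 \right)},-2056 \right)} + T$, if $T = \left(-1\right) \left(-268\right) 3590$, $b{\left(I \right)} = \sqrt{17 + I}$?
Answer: $961543$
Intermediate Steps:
$T = 962120$ ($T = 268 \cdot 3590 = 962120$)
$z{\left(b{\left(11 \right)},-2056 \right)} + T = -577 + 962120 = 961543$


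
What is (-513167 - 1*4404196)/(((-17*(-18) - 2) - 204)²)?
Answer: -4917363/10000 ≈ -491.74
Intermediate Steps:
(-513167 - 1*4404196)/(((-17*(-18) - 2) - 204)²) = (-513167 - 4404196)/(((306 - 2) - 204)²) = -4917363/(304 - 204)² = -4917363/(100²) = -4917363/10000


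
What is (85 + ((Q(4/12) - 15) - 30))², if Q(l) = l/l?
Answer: 1681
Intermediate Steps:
Q(l) = 1
(85 + ((Q(4/12) - 15) - 30))² = (85 + ((1 - 15) - 30))² = (85 + (-14 - 30))² = (85 - 44)² = 41² = 1681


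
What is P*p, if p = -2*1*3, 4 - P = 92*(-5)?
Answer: -2784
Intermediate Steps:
P = 464 (P = 4 - 92*(-5) = 4 - 1*(-460) = 4 + 460 = 464)
p = -6 (p = -2*3 = -6)
P*p = 464*(-6) = -2784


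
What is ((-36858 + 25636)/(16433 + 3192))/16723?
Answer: -11222/328188875 ≈ -3.4194e-5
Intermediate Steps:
((-36858 + 25636)/(16433 + 3192))/16723 = -11222/19625*(1/16723) = -11222*1/19625*(1/16723) = -11222/19625*1/16723 = -11222/328188875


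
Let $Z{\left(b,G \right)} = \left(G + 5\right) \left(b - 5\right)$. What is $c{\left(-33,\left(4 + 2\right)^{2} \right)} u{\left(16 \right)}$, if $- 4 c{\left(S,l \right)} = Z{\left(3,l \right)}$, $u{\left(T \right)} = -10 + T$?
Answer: $123$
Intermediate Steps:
$Z{\left(b,G \right)} = \left(-5 + b\right) \left(5 + G\right)$ ($Z{\left(b,G \right)} = \left(5 + G\right) \left(-5 + b\right) = \left(-5 + b\right) \left(5 + G\right)$)
$c{\left(S,l \right)} = \frac{5}{2} + \frac{l}{2}$ ($c{\left(S,l \right)} = - \frac{-25 - 5 l + 5 \cdot 3 + l 3}{4} = - \frac{-25 - 5 l + 15 + 3 l}{4} = - \frac{-10 - 2 l}{4} = \frac{5}{2} + \frac{l}{2}$)
$c{\left(-33,\left(4 + 2\right)^{2} \right)} u{\left(16 \right)} = \left(\frac{5}{2} + \frac{\left(4 + 2\right)^{2}}{2}\right) \left(-10 + 16\right) = \left(\frac{5}{2} + \frac{6^{2}}{2}\right) 6 = \left(\frac{5}{2} + \frac{1}{2} \cdot 36\right) 6 = \left(\frac{5}{2} + 18\right) 6 = \frac{41}{2} \cdot 6 = 123$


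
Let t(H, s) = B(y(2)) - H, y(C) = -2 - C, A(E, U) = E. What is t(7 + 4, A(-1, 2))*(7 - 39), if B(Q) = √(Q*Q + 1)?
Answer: 352 - 32*√17 ≈ 220.06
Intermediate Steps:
B(Q) = √(1 + Q²) (B(Q) = √(Q² + 1) = √(1 + Q²))
t(H, s) = √17 - H (t(H, s) = √(1 + (-2 - 1*2)²) - H = √(1 + (-2 - 2)²) - H = √(1 + (-4)²) - H = √(1 + 16) - H = √17 - H)
t(7 + 4, A(-1, 2))*(7 - 39) = (√17 - (7 + 4))*(7 - 39) = (√17 - 1*11)*(-32) = (√17 - 11)*(-32) = (-11 + √17)*(-32) = 352 - 32*√17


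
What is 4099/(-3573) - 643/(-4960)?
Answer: -18033601/17722080 ≈ -1.0176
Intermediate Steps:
4099/(-3573) - 643/(-4960) = 4099*(-1/3573) - 643*(-1/4960) = -4099/3573 + 643/4960 = -18033601/17722080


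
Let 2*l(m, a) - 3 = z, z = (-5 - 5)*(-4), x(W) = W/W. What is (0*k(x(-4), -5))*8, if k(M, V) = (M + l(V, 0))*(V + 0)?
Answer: 0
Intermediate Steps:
x(W) = 1
z = 40 (z = -10*(-4) = 40)
l(m, a) = 43/2 (l(m, a) = 3/2 + (½)*40 = 3/2 + 20 = 43/2)
k(M, V) = V*(43/2 + M) (k(M, V) = (M + 43/2)*(V + 0) = (43/2 + M)*V = V*(43/2 + M))
(0*k(x(-4), -5))*8 = (0*((½)*(-5)*(43 + 2*1)))*8 = (0*((½)*(-5)*(43 + 2)))*8 = (0*((½)*(-5)*45))*8 = (0*(-225/2))*8 = 0*8 = 0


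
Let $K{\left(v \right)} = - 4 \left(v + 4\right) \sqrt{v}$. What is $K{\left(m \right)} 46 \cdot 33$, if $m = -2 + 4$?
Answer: $- 36432 \sqrt{2} \approx -51523.0$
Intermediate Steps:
$m = 2$
$K{\left(v \right)} = \sqrt{v} \left(-16 - 4 v\right)$ ($K{\left(v \right)} = - 4 \left(4 + v\right) \sqrt{v} = \left(-16 - 4 v\right) \sqrt{v} = \sqrt{v} \left(-16 - 4 v\right)$)
$K{\left(m \right)} 46 \cdot 33 = 4 \sqrt{2} \left(-4 - 2\right) 46 \cdot 33 = 4 \sqrt{2} \left(-6\right) 46 \cdot 33 = - 24 \sqrt{2} \cdot 46 \cdot 33 = - 1104 \sqrt{2} \cdot 33 = - 36432 \sqrt{2}$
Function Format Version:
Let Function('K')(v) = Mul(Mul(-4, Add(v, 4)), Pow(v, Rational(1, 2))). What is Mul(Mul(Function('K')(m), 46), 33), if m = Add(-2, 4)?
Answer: Mul(-36432, Pow(2, Rational(1, 2))) ≈ -51523.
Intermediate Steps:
m = 2
Function('K')(v) = Mul(Pow(v, Rational(1, 2)), Add(-16, Mul(-4, v))) (Function('K')(v) = Mul(Mul(-4, Add(4, v)), Pow(v, Rational(1, 2))) = Mul(Add(-16, Mul(-4, v)), Pow(v, Rational(1, 2))) = Mul(Pow(v, Rational(1, 2)), Add(-16, Mul(-4, v))))
Mul(Mul(Function('K')(m), 46), 33) = Mul(Mul(Mul(4, Pow(2, Rational(1, 2)), Add(-4, Mul(-1, 2))), 46), 33) = Mul(Mul(Mul(4, Pow(2, Rational(1, 2)), Add(-4, -2)), 46), 33) = Mul(Mul(Mul(4, Pow(2, Rational(1, 2)), -6), 46), 33) = Mul(Mul(Mul(-24, Pow(2, Rational(1, 2))), 46), 33) = Mul(Mul(-1104, Pow(2, Rational(1, 2))), 33) = Mul(-36432, Pow(2, Rational(1, 2)))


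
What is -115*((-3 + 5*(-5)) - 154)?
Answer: 20930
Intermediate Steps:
-115*((-3 + 5*(-5)) - 154) = -115*((-3 - 25) - 154) = -115*(-28 - 154) = -115*(-182) = 20930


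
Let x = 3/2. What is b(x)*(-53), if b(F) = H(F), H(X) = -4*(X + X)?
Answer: 636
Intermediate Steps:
H(X) = -8*X
x = 3/2 (x = 3*(½) = 3/2 ≈ 1.5000)
b(F) = -8*F
b(x)*(-53) = -8*3/2*(-53) = -12*(-53) = 636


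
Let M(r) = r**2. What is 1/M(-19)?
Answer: 1/361 ≈ 0.0027701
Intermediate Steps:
1/M(-19) = 1/((-19)**2) = 1/361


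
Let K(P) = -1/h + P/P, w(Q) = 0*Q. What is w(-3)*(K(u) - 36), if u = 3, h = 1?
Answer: 0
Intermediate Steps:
w(Q) = 0
K(P) = 0 (K(P) = -1/1 + P/P = -1*1 + 1 = -1 + 1 = 0)
w(-3)*(K(u) - 36) = 0*(0 - 36) = 0*(-36) = 0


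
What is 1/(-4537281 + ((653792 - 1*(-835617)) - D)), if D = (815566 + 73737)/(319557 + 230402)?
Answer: -549959/1676205526551 ≈ -3.2810e-7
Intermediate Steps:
D = 889303/549959 ≈ 1.6170
1/(-4537281 + ((653792 - 1*(-835617)) - D)) = 1/(-4537281 + ((653792 - 1*(-835617)) - 1*889303/549959)) = 1/(-4537281 + ((653792 + 835617) - 889303/549959)) = 1/(-4537281 + (1489409 - 889303/549959)) = 1/(-4537281 + 819112994928/549959) = 1/(-1676205526551/549959) = -549959/1676205526551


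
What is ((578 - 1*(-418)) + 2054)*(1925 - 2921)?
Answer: -3037800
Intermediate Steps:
((578 - 1*(-418)) + 2054)*(1925 - 2921) = ((578 + 418) + 2054)*(-996) = (996 + 2054)*(-996) = 3050*(-996) = -3037800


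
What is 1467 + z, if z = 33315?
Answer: 34782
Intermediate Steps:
1467 + z = 1467 + 33315 = 34782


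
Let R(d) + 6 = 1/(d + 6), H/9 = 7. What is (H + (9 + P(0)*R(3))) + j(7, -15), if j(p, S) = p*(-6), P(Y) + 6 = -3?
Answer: 83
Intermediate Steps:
H = 63 (H = 9*7 = 63)
P(Y) = -9 (P(Y) = -6 - 3 = -9)
j(p, S) = -6*p
R(d) = -6 + 1/(6 + d) (R(d) = -6 + 1/(d + 6) = -6 + 1/(6 + d))
(H + (9 + P(0)*R(3))) + j(7, -15) = (63 + (9 - 9*(-35 - 6*3)/(6 + 3))) - 6*7 = (63 + (9 - 9*(-35 - 18)/9)) - 42 = (63 + (9 - (-53))) - 42 = (63 + (9 - 9*(-53/9))) - 42 = (63 + (9 + 53)) - 42 = (63 + 62) - 42 = 125 - 42 = 83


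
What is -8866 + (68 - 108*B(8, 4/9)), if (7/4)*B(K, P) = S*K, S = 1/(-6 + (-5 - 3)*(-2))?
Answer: -309658/35 ≈ -8847.4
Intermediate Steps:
S = ⅒ (S = 1/(-6 - 8*(-2)) = 1/(-6 + 16) = 1/10 = ⅒ ≈ 0.10000)
B(K, P) = 2*K/35 (B(K, P) = 4*(K/10)/7 = 2*K/35)
-8866 + (68 - 108*B(8, 4/9)) = -8866 + (68 - 216*8/35) = -8866 + (68 - 108*16/35) = -8866 + (68 - 1728/35) = -8866 + 652/35 = -309658/35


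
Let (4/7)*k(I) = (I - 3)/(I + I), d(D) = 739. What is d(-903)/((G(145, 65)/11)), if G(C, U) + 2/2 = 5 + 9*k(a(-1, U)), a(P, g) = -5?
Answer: 40645/83 ≈ 489.70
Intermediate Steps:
k(I) = 7*(-3 + I)/(8*I) (k(I) = 7*((I - 3)/(I + I))/4 = 7*((-3 + I)/((2*I)))/4 = 7*((-3 + I)*(1/(2*I)))/4 = 7*((-3 + I)/(2*I))/4 = 7*(-3 + I)/(8*I))
G(C, U) = 83/5 (G(C, U) = -1 + (5 + 9*((7/8)*(-3 - 5)/(-5))) = -1 + (5 + 9*((7/8)*(-⅕)*(-8))) = -1 + (5 + 9*(7/5)) = -1 + (5 + 63/5) = -1 + 88/5 = 83/5)
d(-903)/((G(145, 65)/11)) = 739/(((83/5)/11)) = 739/(((1/11)*(83/5))) = 739/(83/55) = 739*(55/83) = 40645/83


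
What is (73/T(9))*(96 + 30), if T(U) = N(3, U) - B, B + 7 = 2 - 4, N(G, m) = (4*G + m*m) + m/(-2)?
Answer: 6132/65 ≈ 94.339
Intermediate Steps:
N(G, m) = m² + 4*G - m/2 (N(G, m) = (4*G + m²) + m*(-½) = (m² + 4*G) - m/2 = m² + 4*G - m/2)
B = -9 (B = -7 + (2 - 4) = -7 - 2 = -9)
T(U) = 21 + U² - U/2 (T(U) = (U² + 4*3 - U/2) - 1*(-9) = (U² + 12 - U/2) + 9 = (12 + U² - U/2) + 9 = 21 + U² - U/2)
(73/T(9))*(96 + 30) = (73/(21 + 9² - ½*9))*(96 + 30) = (73/(21 + 81 - 9/2))*126 = (73/(195/2))*126 = (73*(2/195))*126 = (146/195)*126 = 6132/65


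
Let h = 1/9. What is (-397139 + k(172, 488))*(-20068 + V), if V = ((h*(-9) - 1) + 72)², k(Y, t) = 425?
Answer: 6017357952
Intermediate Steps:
h = ⅑ ≈ 0.11111
V = 4900 (V = (((⅑)*(-9) - 1) + 72)² = ((-1 - 1) + 72)² = (-2 + 72)² = 70² = 4900)
(-397139 + k(172, 488))*(-20068 + V) = (-397139 + 425)*(-20068 + 4900) = -396714*(-15168) = 6017357952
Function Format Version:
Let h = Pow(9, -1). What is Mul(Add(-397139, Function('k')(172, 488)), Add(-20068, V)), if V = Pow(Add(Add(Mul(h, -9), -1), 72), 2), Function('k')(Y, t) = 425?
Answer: 6017357952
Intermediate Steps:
h = Rational(1, 9) ≈ 0.11111
V = 4900 (V = Pow(Add(Add(Mul(Rational(1, 9), -9), -1), 72), 2) = Pow(Add(Add(-1, -1), 72), 2) = Pow(Add(-2, 72), 2) = Pow(70, 2) = 4900)
Mul(Add(-397139, Function('k')(172, 488)), Add(-20068, V)) = Mul(Add(-397139, 425), Add(-20068, 4900)) = Mul(-396714, -15168) = 6017357952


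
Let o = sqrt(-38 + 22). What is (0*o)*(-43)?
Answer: 0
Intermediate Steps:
o = 4*I (o = sqrt(-16) = 4*I ≈ 4.0*I)
(0*o)*(-43) = (0*(4*I))*(-43) = 0*(-43) = 0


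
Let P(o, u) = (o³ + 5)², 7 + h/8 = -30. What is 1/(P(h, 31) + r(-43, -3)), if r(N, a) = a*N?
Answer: 1/672589524417690 ≈ 1.4868e-15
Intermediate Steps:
h = -296 (h = -56 + 8*(-30) = -56 - 240 = -296)
r(N, a) = N*a
P(o, u) = (5 + o³)²
1/(P(h, 31) + r(-43, -3)) = 1/((5 + (-296)³)² - 43*(-3)) = 1/((5 - 25934336)² + 129) = 1/((-25934331)² + 129) = 1/(672589524417561 + 129) = 1/672589524417690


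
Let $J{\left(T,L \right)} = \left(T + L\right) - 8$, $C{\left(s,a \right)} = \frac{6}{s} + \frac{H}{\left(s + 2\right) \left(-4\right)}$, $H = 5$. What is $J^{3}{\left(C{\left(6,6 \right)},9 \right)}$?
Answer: $\frac{205379}{32768} \approx 6.2677$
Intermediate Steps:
$C{\left(s,a \right)} = \frac{5}{-8 - 4 s} + \frac{6}{s}$ ($C{\left(s,a \right)} = \frac{6}{s} + \frac{5}{\left(s + 2\right) \left(-4\right)} = \frac{6}{s} + \frac{5}{\left(2 + s\right) \left(-4\right)} = \frac{6}{s} + \frac{5}{-8 - 4 s} = \frac{5}{-8 - 4 s} + \frac{6}{s}$)
$J{\left(T,L \right)} = -8 + L + T$ ($J{\left(T,L \right)} = \left(L + T\right) - 8 = -8 + L + T$)
$J^{3}{\left(C{\left(6,6 \right)},9 \right)} = \left(-8 + 9 + \frac{48 + 19 \cdot 6}{4 \cdot 6 \left(2 + 6\right)}\right)^{3} = \left(-8 + 9 + \frac{1}{4} \cdot \frac{1}{6} \cdot \frac{1}{8} \left(48 + 114\right)\right)^{3} = \left(-8 + 9 + \frac{1}{4} \cdot \frac{1}{6} \cdot \frac{1}{8} \cdot 162\right)^{3} = \left(-8 + 9 + \frac{27}{32}\right)^{3} = \left(\frac{59}{32}\right)^{3} = \frac{205379}{32768}$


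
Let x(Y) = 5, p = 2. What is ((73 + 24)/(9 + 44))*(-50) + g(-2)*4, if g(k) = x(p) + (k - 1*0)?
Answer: -4214/53 ≈ -79.509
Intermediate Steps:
g(k) = 5 + k (g(k) = 5 + (k - 1*0) = 5 + (k + 0) = 5 + k)
((73 + 24)/(9 + 44))*(-50) + g(-2)*4 = ((73 + 24)/(9 + 44))*(-50) + (5 - 2)*4 = (97/53)*(-50) + 3*4 = (97*(1/53))*(-50) + 12 = (97/53)*(-50) + 12 = -4850/53 + 12 = -4214/53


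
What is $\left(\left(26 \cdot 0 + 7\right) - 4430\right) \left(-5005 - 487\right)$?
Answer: $24291116$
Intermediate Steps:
$\left(\left(26 \cdot 0 + 7\right) - 4430\right) \left(-5005 - 487\right) = \left(\left(0 + 7\right) - 4430\right) \left(-5492\right) = \left(7 - 4430\right) \left(-5492\right) = \left(-4423\right) \left(-5492\right) = 24291116$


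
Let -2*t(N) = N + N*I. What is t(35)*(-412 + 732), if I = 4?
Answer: -28000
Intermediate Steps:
t(N) = -5*N/2 (t(N) = -(N + N*4)/2 = -(N + 4*N)/2 = -5*N/2)
t(35)*(-412 + 732) = (-5/2*35)*(-412 + 732) = -175/2*320 = -28000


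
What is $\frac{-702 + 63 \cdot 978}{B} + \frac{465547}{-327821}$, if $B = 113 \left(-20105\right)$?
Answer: $- \frac{1077628167907}{744765056165} \approx -1.4469$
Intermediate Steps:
$B = -2271865$
$\frac{-702 + 63 \cdot 978}{B} + \frac{465547}{-327821} = \frac{-702 + 63 \cdot 978}{-2271865} + \frac{465547}{-327821} = \left(-702 + 61614\right) \left(- \frac{1}{2271865}\right) + 465547 \left(- \frac{1}{327821}\right) = 60912 \left(- \frac{1}{2271865}\right) - \frac{465547}{327821} = - \frac{60912}{2271865} - \frac{465547}{327821} = - \frac{1077628167907}{744765056165}$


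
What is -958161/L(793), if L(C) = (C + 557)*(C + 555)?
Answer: -319387/606600 ≈ -0.52652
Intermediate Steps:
L(C) = (555 + C)*(557 + C) (L(C) = (557 + C)*(555 + C) = (555 + C)*(557 + C))
-958161/L(793) = -958161/(309135 + 793² + 1112*793) = -958161/(309135 + 628849 + 881816) = -958161/1819800 = -958161*1/1819800 = -319387/606600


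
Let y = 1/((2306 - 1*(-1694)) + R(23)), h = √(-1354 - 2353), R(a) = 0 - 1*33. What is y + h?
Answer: 1/3967 + I*√3707 ≈ 0.00025208 + 60.885*I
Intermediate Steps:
R(a) = -33 (R(a) = 0 - 33 = -33)
h = I*√3707 (h = √(-3707) = I*√3707 ≈ 60.885*I)
y = 1/3967 (y = 1/((2306 - 1*(-1694)) - 33) = 1/((2306 + 1694) - 33) = 1/(4000 - 33) = 1/3967 ≈ 0.00025208)
y + h = 1/3967 + I*√3707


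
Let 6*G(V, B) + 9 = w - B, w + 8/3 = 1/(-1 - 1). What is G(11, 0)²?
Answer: 5329/1296 ≈ 4.1119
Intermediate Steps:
w = -19/6 (w = -8/3 + 1/(-1 - 1) = -8/3 + 1/(-2) = -8/3 - ½ = -19/6 ≈ -3.1667)
G(V, B) = -73/36 - B/6 (G(V, B) = -3/2 + (-19/6 - B)/6 = -3/2 + (-19/36 - B/6) = -73/36 - B/6)
G(11, 0)² = (-73/36 - ⅙*0)² = (-73/36 + 0)² = (-73/36)² = 5329/1296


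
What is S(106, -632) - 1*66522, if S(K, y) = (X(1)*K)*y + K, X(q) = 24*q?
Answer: -1674224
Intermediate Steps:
S(K, y) = K + 24*K*y (S(K, y) = ((24*1)*K)*y + K = (24*K)*y + K = 24*K*y + K = K + 24*K*y)
S(106, -632) - 1*66522 = 106*(1 + 24*(-632)) - 1*66522 = 106*(1 - 15168) - 66522 = 106*(-15167) - 66522 = -1607702 - 66522 = -1674224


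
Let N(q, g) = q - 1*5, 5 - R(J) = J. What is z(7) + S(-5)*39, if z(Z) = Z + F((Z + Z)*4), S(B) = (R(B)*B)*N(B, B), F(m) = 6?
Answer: 19513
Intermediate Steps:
R(J) = 5 - J
N(q, g) = -5 + q (N(q, g) = q - 5 = -5 + q)
S(B) = B*(-5 + B)*(5 - B) (S(B) = ((5 - B)*B)*(-5 + B) = (B*(5 - B))*(-5 + B) = B*(-5 + B)*(5 - B))
z(Z) = 6 + Z (z(Z) = Z + 6 = 6 + Z)
z(7) + S(-5)*39 = (6 + 7) - 1*(-5)*(-5 - 5)**2*39 = 13 - 1*(-5)*(-10)**2*39 = 13 - 1*(-5)*100*39 = 13 + 500*39 = 13 + 19500 = 19513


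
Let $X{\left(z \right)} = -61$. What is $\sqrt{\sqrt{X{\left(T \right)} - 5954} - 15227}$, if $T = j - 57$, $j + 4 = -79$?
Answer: $\sqrt{-15227 + i \sqrt{6015}} \approx 0.3143 + 123.4 i$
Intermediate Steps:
$j = -83$ ($j = -4 - 79 = -83$)
$T = -140$ ($T = -83 - 57 = -140$)
$\sqrt{\sqrt{X{\left(T \right)} - 5954} - 15227} = \sqrt{\sqrt{-61 - 5954} - 15227} = \sqrt{\sqrt{-6015} - 15227} = \sqrt{i \sqrt{6015} - 15227} = \sqrt{-15227 + i \sqrt{6015}}$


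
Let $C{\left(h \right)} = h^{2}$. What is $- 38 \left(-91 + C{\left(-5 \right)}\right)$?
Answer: $2508$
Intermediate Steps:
$- 38 \left(-91 + C{\left(-5 \right)}\right) = - 38 \left(-91 + \left(-5\right)^{2}\right) = - 38 \left(-91 + 25\right) = \left(-38\right) \left(-66\right) = 2508$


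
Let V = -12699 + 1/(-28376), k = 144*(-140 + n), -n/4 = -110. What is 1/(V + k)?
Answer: 28376/865496375 ≈ 3.2786e-5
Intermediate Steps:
n = 440 (n = -4*(-110) = 440)
k = 43200 (k = 144*(-140 + 440) = 144*300 = 43200)
V = -360346825/28376 (V = -12699 - 1/28376 = -360346825/28376 ≈ -12699.)
1/(V + k) = 1/(-360346825/28376 + 43200) = 1/(865496375/28376) = 28376/865496375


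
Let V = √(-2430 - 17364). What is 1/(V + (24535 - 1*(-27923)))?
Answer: 8743/458643593 - I*√19794/2751861558 ≈ 1.9063e-5 - 5.1126e-8*I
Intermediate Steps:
V = I*√19794 (V = √(-19794) = I*√19794 ≈ 140.69*I)
1/(V + (24535 - 1*(-27923))) = 1/(I*√19794 + (24535 - 1*(-27923))) = 1/(I*√19794 + (24535 + 27923)) = 1/(I*√19794 + 52458) = 1/(52458 + I*√19794)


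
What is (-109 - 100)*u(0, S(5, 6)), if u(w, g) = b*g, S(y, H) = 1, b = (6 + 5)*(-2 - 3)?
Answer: 11495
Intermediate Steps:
b = -55 (b = 11*(-5) = -55)
u(w, g) = -55*g
(-109 - 100)*u(0, S(5, 6)) = (-109 - 100)*(-55*1) = -209*(-55) = 11495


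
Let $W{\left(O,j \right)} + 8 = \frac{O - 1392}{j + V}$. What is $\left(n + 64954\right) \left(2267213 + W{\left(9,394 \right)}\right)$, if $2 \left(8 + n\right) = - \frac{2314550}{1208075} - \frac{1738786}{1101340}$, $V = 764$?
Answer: $\frac{3024780686466946844793629}{20542940388520} \approx 1.4724 \cdot 10^{11}$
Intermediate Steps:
$n = - \frac{518754230439}{53220052820}$ ($n = -8 + \frac{- \frac{2314550}{1208075} - \frac{1738786}{1101340}}{2} = -8 + \frac{\left(-2314550\right) \frac{1}{1208075} - \frac{869393}{550670}}{2} = -8 + \frac{- \frac{92582}{48323} - \frac{869393}{550670}}{2} = -8 + \frac{1}{2} \left(- \frac{92993807879}{26610026410}\right) = -8 - \frac{92993807879}{53220052820} = - \frac{518754230439}{53220052820} \approx -9.7473$)
$W{\left(O,j \right)} = -8 + \frac{-1392 + O}{764 + j}$ ($W{\left(O,j \right)} = -8 + \frac{O - 1392}{j + 764} = -8 + \frac{-1392 + O}{764 + j}$)
$\left(n + 64954\right) \left(2267213 + W{\left(9,394 \right)}\right) = \left(- \frac{518754230439}{53220052820} + 64954\right) \left(2267213 + \frac{-7504 + 9 - 3152}{764 + 394}\right) = \frac{3456336556639841 \left(2267213 + \frac{-7504 + 9 - 3152}{1158}\right)}{53220052820} = \frac{3456336556639841 \left(2267213 + \frac{1}{1158} \left(-10647\right)\right)}{53220052820} = \frac{3456336556639841 \left(2267213 - \frac{3549}{386}\right)}{53220052820} = \frac{3456336556639841}{53220052820} \cdot \frac{875140669}{386} = \frac{3024780686466946844793629}{20542940388520}$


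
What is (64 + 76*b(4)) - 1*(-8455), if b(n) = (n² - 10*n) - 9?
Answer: 6011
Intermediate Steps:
b(n) = -9 + n² - 10*n
(64 + 76*b(4)) - 1*(-8455) = (64 + 76*(-9 + 4² - 10*4)) - 1*(-8455) = (64 + 76*(-9 + 16 - 40)) + 8455 = (64 + 76*(-33)) + 8455 = (64 - 2508) + 8455 = -2444 + 8455 = 6011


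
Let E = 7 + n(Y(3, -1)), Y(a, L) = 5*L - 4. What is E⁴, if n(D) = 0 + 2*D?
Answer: 14641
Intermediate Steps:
Y(a, L) = -4 + 5*L
n(D) = 2*D
E = -11 (E = 7 + 2*(-4 + 5*(-1)) = 7 + 2*(-4 - 5) = 7 + 2*(-9) = 7 - 18 = -11)
E⁴ = (-11)⁴ = 14641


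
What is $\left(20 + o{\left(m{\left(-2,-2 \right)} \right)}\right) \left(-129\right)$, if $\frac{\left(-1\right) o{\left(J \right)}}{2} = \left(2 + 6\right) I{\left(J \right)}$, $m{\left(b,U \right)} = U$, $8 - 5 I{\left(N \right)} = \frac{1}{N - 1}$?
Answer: $860$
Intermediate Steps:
$I{\left(N \right)} = \frac{8}{5} - \frac{1}{5 \left(-1 + N\right)}$ ($I{\left(N \right)} = \frac{8}{5} - \frac{1}{5 \left(N - 1\right)} = \frac{8}{5} - \frac{1}{5 \left(-1 + N\right)}$)
$o{\left(J \right)} = - \frac{16 \left(-9 + 8 J\right)}{5 \left(-1 + J\right)}$ ($o{\left(J \right)} = - 2 \left(2 + 6\right) \frac{-9 + 8 J}{5 \left(-1 + J\right)} = - 2 \cdot 8 \frac{-9 + 8 J}{5 \left(-1 + J\right)} = - 2 \frac{8 \left(-9 + 8 J\right)}{5 \left(-1 + J\right)} = - \frac{16 \left(-9 + 8 J\right)}{5 \left(-1 + J\right)}$)
$\left(20 + o{\left(m{\left(-2,-2 \right)} \right)}\right) \left(-129\right) = \left(20 + \frac{16 \left(9 - -16\right)}{5 \left(-1 - 2\right)}\right) \left(-129\right) = \left(20 + \frac{16 \left(9 + 16\right)}{5 \left(-3\right)}\right) \left(-129\right) = \left(20 + \frac{16}{5} \left(- \frac{1}{3}\right) 25\right) \left(-129\right) = \left(20 - \frac{80}{3}\right) \left(-129\right) = \left(- \frac{20}{3}\right) \left(-129\right) = 860$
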